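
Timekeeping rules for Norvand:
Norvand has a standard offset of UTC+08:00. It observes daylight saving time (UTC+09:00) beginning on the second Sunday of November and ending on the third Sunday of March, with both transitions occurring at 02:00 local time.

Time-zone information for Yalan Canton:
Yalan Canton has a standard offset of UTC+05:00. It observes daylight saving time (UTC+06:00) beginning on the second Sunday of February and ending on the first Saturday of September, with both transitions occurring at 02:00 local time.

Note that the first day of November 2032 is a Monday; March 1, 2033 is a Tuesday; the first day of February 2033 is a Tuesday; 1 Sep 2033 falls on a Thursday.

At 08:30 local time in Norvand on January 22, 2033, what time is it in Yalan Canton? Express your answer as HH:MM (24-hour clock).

1 November 2032 is a Monday, so the first Sunday is November 7 and the second is November 14.
1 March 2033 is a Tuesday, so the first Sunday is March 6 and the third is March 20.
January 22, 2033 lies within the daylight-saving period (14 November 2032 – 20 March 2033), so Norvand is on daylight time, UTC+09:00.
08:30 Norvand − 9h = 23:30 UTC (rolling into the previous day, 21 January 2033).
1 February 2033 is a Tuesday, so the first Sunday is February 6 and the second is February 13.
1 September 2033 is a Thursday, so the first Saturday is September 3.
At the standard offset (UTC+05:00), 23:30 UTC + 5h = 04:30 Yalan Canton standard time (rolling into the next day, 22 January 2033).
Daylight saving runs 13 February – 3 September; the standard-time date in Yalan Canton, January 22, 2033, is outside that window, so Yalan Canton is on standard time at UTC+05:00.
23:30 UTC + 5h = 04:30 Yalan Canton (rolling into the next day, 22 January 2033).

04:30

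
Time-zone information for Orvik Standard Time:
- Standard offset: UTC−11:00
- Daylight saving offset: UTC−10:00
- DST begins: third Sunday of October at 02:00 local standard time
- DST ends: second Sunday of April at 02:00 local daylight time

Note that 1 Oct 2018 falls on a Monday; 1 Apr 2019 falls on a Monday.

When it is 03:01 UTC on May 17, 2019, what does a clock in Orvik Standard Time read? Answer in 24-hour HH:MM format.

16:01

1 October 2018 is a Monday, so the first Sunday is October 7 and the third is October 21.
1 April 2019 is a Monday, so the first Sunday is April 7 and the second is April 14.
At the standard offset (UTC−11:00), 03:01 UTC − 11h = 16:01 Orvik Standard Time standard time (rolling into the previous day, 16 May 2019).
The standard-time date in Orvik Standard Time, May 16, 2019, does not fall between 21 October 2018 and 14 April 2019, so daylight saving is not in effect and Orvik Standard Time is at UTC−11:00.
03:01 UTC − 11h = 16:01 local (rolling into the previous day, 16 May 2019).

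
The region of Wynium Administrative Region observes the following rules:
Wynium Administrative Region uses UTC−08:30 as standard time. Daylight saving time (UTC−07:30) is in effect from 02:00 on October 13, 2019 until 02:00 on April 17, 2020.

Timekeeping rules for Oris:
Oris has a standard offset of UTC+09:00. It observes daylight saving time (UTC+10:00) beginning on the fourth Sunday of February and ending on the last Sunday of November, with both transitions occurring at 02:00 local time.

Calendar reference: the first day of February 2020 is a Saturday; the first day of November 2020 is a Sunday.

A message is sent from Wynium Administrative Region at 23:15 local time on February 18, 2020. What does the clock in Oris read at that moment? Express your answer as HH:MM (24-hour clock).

February 18, 2020 falls between 13 October 2019 and 17 April 2020, so daylight saving is in effect and Wynium Administrative Region is at UTC−07:30.
23:15 Wynium Administrative Region + 7h30m = 06:45 UTC (rolling into the next day, 19 February 2020).
1 February 2020 is a Saturday, so the first Sunday is February 2 and the fourth is February 23.
1 November 2020 is a Sunday, so Sundays fall on 1, 8, 15, 22, 29; the last is November 29.
At the standard offset (UTC+09:00), 06:45 UTC + 9h = 15:45 Oris standard time.
The standard-time date in Oris, February 19, 2020, does not fall between 23 February and 29 November, so daylight saving is not in effect and Oris is at UTC+09:00.
06:45 UTC + 9h = 15:45 Oris.

15:45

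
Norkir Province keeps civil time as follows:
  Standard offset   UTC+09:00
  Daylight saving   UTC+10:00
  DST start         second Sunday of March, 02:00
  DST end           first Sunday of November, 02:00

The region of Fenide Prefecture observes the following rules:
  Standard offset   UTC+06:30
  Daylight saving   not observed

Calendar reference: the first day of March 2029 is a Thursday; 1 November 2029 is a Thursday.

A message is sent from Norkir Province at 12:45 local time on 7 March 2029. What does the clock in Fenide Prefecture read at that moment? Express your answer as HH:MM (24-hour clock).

10:15

1 March 2029 is a Thursday, so the first Sunday is March 4 and the second is March 11.
1 November 2029 is a Thursday, so the first Sunday is November 4.
7 March 2029 does not fall between 11 March and 4 November, so daylight saving is not in effect and Norkir Province is at UTC+09:00.
12:45 Norkir Province − 9h = 03:45 UTC.
Fenide Prefecture stays on UTC+06:30 all year.
03:45 UTC + 6h30m = 10:15 Fenide Prefecture.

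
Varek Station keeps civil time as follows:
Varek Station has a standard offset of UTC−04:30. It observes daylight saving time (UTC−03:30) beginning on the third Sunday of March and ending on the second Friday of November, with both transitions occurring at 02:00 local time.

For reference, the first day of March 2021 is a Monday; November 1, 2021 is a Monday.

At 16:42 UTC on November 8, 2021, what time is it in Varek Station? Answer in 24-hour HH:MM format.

13:12

1 March 2021 is a Monday, so the first Sunday is March 7 and the third is March 21.
1 November 2021 is a Monday, so the first Friday is November 5 and the second is November 12.
At the standard offset (UTC−04:30), 16:42 UTC − 4h30m = 12:12 Varek Station standard time.
Daylight saving runs 21 March – 12 November; the standard-time date in Varek Station, November 8, 2021, is inside that window, so Varek Station is at UTC−03:30.
16:42 UTC − 3h30m = 13:12 local.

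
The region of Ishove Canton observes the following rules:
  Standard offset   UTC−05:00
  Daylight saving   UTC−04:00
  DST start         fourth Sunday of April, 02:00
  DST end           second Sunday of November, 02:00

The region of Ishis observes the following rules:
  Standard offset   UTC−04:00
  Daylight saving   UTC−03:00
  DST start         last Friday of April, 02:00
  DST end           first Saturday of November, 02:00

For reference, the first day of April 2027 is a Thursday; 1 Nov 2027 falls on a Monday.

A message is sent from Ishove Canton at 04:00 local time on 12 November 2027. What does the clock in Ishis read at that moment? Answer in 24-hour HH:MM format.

04:00

1 April 2027 is a Thursday, so the first Sunday is April 4 and the fourth is April 25.
1 November 2027 is a Monday, so the first Sunday is November 7 and the second is November 14.
Daylight saving runs 25 April – 14 November; 12 November 2027 is inside that window, so Ishove Canton is at UTC−04:00.
04:00 Ishove Canton + 4h = 08:00 UTC.
1 April 2027 is a Thursday, so Fridays fall on 2, 9, 16, 23, 30; the last is April 30.
1 November 2027 is a Monday, so the first Saturday is November 6.
At the standard offset (UTC−04:00), 08:00 UTC − 4h = 04:00 Ishis standard time.
Daylight saving runs 30 April – 6 November; the standard-time date in Ishis, 12 November 2027, is outside that window, so Ishis is on standard time at UTC−04:00.
08:00 UTC − 4h = 04:00 Ishis.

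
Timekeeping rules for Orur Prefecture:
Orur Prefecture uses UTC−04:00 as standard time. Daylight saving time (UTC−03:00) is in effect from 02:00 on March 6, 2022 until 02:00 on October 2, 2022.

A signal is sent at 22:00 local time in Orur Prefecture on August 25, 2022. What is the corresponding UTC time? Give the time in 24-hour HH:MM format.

August 25, 2022 falls between 6 March and 2 October, so daylight saving is in effect and Orur Prefecture is at UTC−03:00.
22:00 local + 3h = 01:00 UTC (rolling into the next day, 26 August 2022).

01:00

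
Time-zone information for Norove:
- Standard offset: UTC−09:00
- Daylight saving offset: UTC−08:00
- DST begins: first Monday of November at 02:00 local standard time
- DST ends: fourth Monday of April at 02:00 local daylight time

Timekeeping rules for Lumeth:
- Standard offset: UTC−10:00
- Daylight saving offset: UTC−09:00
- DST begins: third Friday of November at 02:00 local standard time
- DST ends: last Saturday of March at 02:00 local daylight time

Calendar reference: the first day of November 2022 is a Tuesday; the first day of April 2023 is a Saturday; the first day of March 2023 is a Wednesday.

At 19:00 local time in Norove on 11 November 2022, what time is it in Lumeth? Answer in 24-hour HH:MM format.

17:00

1 November 2022 is a Tuesday, so the first Monday is November 7.
1 April 2023 is a Saturday, so the first Monday is April 3 and the fourth is April 24.
11 November 2022 lies within the daylight-saving period (7 November 2022 – 24 April 2023), so Norove is on daylight time, UTC−08:00.
19:00 Norove + 8h = 03:00 UTC (rolling into the next day, 12 November 2022).
1 November 2022 is a Tuesday, so the first Friday is November 4 and the third is November 18.
1 March 2023 is a Wednesday, so Saturdays fall on 4, 11, 18, 25; the last is March 25.
At the standard offset (UTC−10:00), 03:00 UTC − 10h = 17:00 Lumeth standard time (rolling into the previous day, 11 November 2022).
The standard-time date in Lumeth, 11 November 2022, is outside the daylight-saving period (18 November 2022 – 25 March 2023), so Lumeth is on standard time, UTC−10:00.
03:00 UTC − 10h = 17:00 Lumeth (rolling into the previous day, 11 November 2022).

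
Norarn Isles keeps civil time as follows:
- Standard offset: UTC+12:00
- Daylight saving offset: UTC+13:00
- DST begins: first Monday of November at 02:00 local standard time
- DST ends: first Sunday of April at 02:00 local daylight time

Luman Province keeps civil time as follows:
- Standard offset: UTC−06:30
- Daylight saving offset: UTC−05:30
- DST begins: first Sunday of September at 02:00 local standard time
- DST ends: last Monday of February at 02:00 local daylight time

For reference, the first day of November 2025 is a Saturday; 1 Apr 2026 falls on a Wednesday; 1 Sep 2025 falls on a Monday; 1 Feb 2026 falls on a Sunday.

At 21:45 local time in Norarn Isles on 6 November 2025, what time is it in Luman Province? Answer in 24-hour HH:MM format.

03:15

1 November 2025 is a Saturday, so the first Monday is November 3.
1 April 2026 is a Wednesday, so the first Sunday is April 5.
6 November 2025 falls between 3 November 2025 and 5 April 2026, so daylight saving is in effect and Norarn Isles is at UTC+13:00.
21:45 Norarn Isles − 13h = 08:45 UTC.
1 September 2025 is a Monday, so the first Sunday is September 7.
1 February 2026 is a Sunday, so Mondays fall on 2, 9, 16, 23; the last is February 23.
At the standard offset (UTC−06:30), 08:45 UTC − 6h30m = 02:15 Luman Province standard time.
The standard-time date in Luman Province, 6 November 2025, falls between 7 September 2025 and 23 February 2026, so daylight saving is in effect and Luman Province is at UTC−05:30.
08:45 UTC − 5h30m = 03:15 Luman Province.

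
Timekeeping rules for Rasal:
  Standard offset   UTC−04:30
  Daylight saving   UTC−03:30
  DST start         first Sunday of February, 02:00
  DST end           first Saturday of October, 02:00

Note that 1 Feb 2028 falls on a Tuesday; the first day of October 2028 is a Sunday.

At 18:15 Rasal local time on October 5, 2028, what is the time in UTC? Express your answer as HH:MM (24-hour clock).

1 February 2028 is a Tuesday, so the first Sunday is February 6.
1 October 2028 is a Sunday, so the first Saturday is October 7.
October 5, 2028 lies within the daylight-saving period (6 February – 7 October), so Rasal is on daylight time, UTC−03:30.
18:15 local + 3h30m = 21:45 UTC.

21:45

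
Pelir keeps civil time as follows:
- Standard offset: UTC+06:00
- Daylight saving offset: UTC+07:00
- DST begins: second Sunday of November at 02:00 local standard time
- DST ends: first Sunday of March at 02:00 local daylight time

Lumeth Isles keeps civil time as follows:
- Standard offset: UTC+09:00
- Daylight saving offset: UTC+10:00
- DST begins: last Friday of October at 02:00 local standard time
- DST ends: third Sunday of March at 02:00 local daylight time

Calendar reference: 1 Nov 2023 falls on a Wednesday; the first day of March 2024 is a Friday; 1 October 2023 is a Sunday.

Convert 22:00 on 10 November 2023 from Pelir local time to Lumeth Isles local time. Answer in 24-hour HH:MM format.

02:00

1 November 2023 is a Wednesday, so the first Sunday is November 5 and the second is November 12.
1 March 2024 is a Friday, so the first Sunday is March 3.
Daylight saving runs 12 November 2023 – 3 March 2024; 10 November 2023 is outside that window, so Pelir is on standard time at UTC+06:00.
22:00 Pelir − 6h = 16:00 UTC.
1 October 2023 is a Sunday, so Fridays fall on 6, 13, 20, 27; the last is October 27.
1 March 2024 is a Friday, so the first Sunday is March 3 and the third is March 17.
At the standard offset (UTC+09:00), 16:00 UTC + 9h = 01:00 Lumeth Isles standard time (rolling into the next day, 11 November 2023).
Daylight saving runs 27 October 2023 – 17 March 2024; the standard-time date in Lumeth Isles, 11 November 2023, is inside that window, so Lumeth Isles is at UTC+10:00.
16:00 UTC + 10h = 02:00 Lumeth Isles (rolling into the next day, 11 November 2023).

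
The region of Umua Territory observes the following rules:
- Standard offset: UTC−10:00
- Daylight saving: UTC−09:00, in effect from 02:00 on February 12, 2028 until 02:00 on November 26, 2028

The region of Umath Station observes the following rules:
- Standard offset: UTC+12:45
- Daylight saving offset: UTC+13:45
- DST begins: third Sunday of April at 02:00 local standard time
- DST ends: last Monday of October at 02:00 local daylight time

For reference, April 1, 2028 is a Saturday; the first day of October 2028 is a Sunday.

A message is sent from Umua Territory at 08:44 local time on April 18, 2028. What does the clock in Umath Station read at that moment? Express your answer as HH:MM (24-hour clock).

April 18, 2028 falls between 12 February and 26 November, so daylight saving is in effect and Umua Territory is at UTC−09:00.
08:44 Umua Territory + 9h = 17:44 UTC.
1 April 2028 is a Saturday, so the first Sunday is April 2 and the third is April 16.
1 October 2028 is a Sunday, so Mondays fall on 2, 9, 16, 23, 30; the last is October 30.
At the standard offset (UTC+12:45), 17:44 UTC + 12h45m = 06:29 Umath Station standard time (rolling into the next day, 19 April 2028).
Daylight saving runs 16 April – 30 October; the standard-time date in Umath Station, April 19, 2028, is inside that window, so Umath Station is at UTC+13:45.
17:44 UTC + 13h45m = 07:29 Umath Station (rolling into the next day, 19 April 2028).

07:29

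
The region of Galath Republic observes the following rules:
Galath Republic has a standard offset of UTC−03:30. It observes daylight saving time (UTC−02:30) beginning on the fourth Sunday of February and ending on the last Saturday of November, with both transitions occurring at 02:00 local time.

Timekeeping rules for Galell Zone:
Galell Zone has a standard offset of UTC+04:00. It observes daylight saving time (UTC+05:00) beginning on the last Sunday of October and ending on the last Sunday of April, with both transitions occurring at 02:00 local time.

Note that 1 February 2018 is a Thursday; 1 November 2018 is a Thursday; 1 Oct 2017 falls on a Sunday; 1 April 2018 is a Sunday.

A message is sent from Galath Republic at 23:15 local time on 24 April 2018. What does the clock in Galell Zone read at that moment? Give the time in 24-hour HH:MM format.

1 February 2018 is a Thursday, so the first Sunday is February 4 and the fourth is February 25.
1 November 2018 is a Thursday, so Saturdays fall on 3, 10, 17, 24; the last is November 24.
24 April 2018 falls between 25 February and 24 November, so daylight saving is in effect and Galath Republic is at UTC−02:30.
23:15 Galath Republic + 2h30m = 01:45 UTC (rolling into the next day, 25 April 2018).
1 October 2017 is a Sunday, so Sundays fall on 1, 8, 15, 22, 29; the last is October 29.
1 April 2018 is a Sunday, so Sundays fall on 1, 8, 15, 22, 29; the last is April 29.
At the standard offset (UTC+04:00), 01:45 UTC + 4h = 05:45 Galell Zone standard time.
The standard-time date in Galell Zone, 25 April 2018, lies within the daylight-saving period (29 October 2017 – 29 April 2018), so Galell Zone is on daylight time, UTC+05:00.
01:45 UTC + 5h = 06:45 Galell Zone.

06:45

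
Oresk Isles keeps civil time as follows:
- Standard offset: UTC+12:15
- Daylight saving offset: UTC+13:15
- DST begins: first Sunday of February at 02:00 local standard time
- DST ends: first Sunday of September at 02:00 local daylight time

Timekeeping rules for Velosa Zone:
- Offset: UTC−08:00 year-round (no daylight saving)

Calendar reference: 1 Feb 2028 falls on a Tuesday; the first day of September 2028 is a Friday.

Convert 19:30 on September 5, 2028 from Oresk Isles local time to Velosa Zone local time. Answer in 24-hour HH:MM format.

23:15

1 February 2028 is a Tuesday, so the first Sunday is February 6.
1 September 2028 is a Friday, so the first Sunday is September 3.
September 5, 2028 is outside the daylight-saving period (6 February – 3 September), so Oresk Isles is on standard time, UTC+12:15.
19:30 Oresk Isles − 12h15m = 07:15 UTC.
Velosa Zone has no daylight saving, so its offset is UTC−08:00 year-round.
07:15 UTC − 8h = 23:15 Velosa Zone (rolling into the previous day, 4 September 2028).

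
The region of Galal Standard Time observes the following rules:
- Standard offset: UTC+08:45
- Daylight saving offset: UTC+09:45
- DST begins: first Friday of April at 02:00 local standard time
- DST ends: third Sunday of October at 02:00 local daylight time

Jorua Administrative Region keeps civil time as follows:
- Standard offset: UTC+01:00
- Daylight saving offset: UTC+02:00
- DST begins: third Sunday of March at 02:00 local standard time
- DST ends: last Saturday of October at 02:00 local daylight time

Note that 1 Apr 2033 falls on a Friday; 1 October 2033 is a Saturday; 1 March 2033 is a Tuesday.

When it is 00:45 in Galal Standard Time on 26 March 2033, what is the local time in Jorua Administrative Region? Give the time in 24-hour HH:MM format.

18:00

1 April 2033 is a Friday, so the first Friday is April 1.
1 October 2033 is a Saturday, so the first Sunday is October 2 and the third is October 16.
26 March 2033 is outside the daylight-saving period (1 April – 16 October), so Galal Standard Time is on standard time, UTC+08:45.
00:45 Galal Standard Time − 8h45m = 16:00 UTC (rolling into the previous day, 25 March 2033).
1 March 2033 is a Tuesday, so the first Sunday is March 6 and the third is March 20.
1 October 2033 is a Saturday, so Saturdays fall on 1, 8, 15, 22, 29; the last is October 29.
At the standard offset (UTC+01:00), 16:00 UTC + 1h = 17:00 Jorua Administrative Region standard time.
The standard-time date in Jorua Administrative Region, 25 March 2033, falls between 20 March and 29 October, so daylight saving is in effect and Jorua Administrative Region is at UTC+02:00.
16:00 UTC + 2h = 18:00 Jorua Administrative Region.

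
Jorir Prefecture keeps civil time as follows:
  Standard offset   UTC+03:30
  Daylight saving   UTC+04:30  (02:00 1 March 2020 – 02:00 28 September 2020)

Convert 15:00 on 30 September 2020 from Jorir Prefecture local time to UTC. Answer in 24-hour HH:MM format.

11:30

Daylight saving runs 1 March – 28 September; 30 September 2020 is outside that window, so Jorir Prefecture is on standard time at UTC+03:30.
15:00 local − 3h30m = 11:30 UTC.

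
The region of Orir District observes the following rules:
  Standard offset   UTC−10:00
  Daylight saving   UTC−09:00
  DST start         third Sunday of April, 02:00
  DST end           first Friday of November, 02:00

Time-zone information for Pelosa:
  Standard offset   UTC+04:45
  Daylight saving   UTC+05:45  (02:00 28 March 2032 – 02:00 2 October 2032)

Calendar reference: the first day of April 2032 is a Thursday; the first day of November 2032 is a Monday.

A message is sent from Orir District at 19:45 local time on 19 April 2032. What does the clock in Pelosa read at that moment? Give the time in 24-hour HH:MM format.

10:30

1 April 2032 is a Thursday, so the first Sunday is April 4 and the third is April 18.
1 November 2032 is a Monday, so the first Friday is November 5.
19 April 2032 lies within the daylight-saving period (18 April – 5 November), so Orir District is on daylight time, UTC−09:00.
19:45 Orir District + 9h = 04:45 UTC (rolling into the next day, 20 April 2032).
At the standard offset (UTC+04:45), 04:45 UTC + 4h45m = 09:30 Pelosa standard time.
The standard-time date in Pelosa, 20 April 2032, falls between 28 March and 2 October, so daylight saving is in effect and Pelosa is at UTC+05:45.
04:45 UTC + 5h45m = 10:30 Pelosa.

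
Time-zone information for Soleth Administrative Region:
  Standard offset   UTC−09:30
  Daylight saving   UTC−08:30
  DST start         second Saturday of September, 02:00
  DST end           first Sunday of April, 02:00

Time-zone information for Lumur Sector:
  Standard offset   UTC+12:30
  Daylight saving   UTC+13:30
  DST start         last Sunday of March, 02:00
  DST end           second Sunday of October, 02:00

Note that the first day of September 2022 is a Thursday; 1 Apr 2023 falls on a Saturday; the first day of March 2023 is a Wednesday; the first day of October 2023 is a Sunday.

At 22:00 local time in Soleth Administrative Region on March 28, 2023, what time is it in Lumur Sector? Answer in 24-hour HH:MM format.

1 September 2022 is a Thursday, so the first Saturday is September 3 and the second is September 10.
1 April 2023 is a Saturday, so the first Sunday is April 2.
March 28, 2023 falls between 10 September 2022 and 2 April 2023, so daylight saving is in effect and Soleth Administrative Region is at UTC−08:30.
22:00 Soleth Administrative Region + 8h30m = 06:30 UTC (rolling into the next day, 29 March 2023).
1 March 2023 is a Wednesday, so Sundays fall on 5, 12, 19, 26; the last is March 26.
1 October 2023 is a Sunday, so the first Sunday is October 1 and the second is October 8.
At the standard offset (UTC+12:30), 06:30 UTC + 12h30m = 19:00 Lumur Sector standard time.
The standard-time date in Lumur Sector, March 29, 2023, falls between 26 March and 8 October, so daylight saving is in effect and Lumur Sector is at UTC+13:30.
06:30 UTC + 13h30m = 20:00 Lumur Sector.

20:00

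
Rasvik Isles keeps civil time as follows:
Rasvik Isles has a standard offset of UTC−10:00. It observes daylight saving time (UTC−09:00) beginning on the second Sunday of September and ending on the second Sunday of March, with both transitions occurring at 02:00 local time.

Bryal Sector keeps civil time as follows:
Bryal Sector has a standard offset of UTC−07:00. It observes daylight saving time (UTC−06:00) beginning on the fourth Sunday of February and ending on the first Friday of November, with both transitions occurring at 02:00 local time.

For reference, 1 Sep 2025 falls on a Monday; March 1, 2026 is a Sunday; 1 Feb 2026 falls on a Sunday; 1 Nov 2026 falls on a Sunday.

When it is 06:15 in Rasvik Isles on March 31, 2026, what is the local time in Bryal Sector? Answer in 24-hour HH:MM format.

10:15

1 September 2025 is a Monday, so the first Sunday is September 7 and the second is September 14.
1 March 2026 is a Sunday, so the first Sunday is March 1 and the second is March 8.
March 31, 2026 is outside the daylight-saving period (14 September 2025 – 8 March 2026), so Rasvik Isles is on standard time, UTC−10:00.
06:15 Rasvik Isles + 10h = 16:15 UTC.
1 February 2026 is a Sunday, so the first Sunday is February 1 and the fourth is February 22.
1 November 2026 is a Sunday, so the first Friday is November 6.
At the standard offset (UTC−07:00), 16:15 UTC − 7h = 09:15 Bryal Sector standard time.
The standard-time date in Bryal Sector, March 31, 2026, falls between 22 February and 6 November, so daylight saving is in effect and Bryal Sector is at UTC−06:00.
16:15 UTC − 6h = 10:15 Bryal Sector.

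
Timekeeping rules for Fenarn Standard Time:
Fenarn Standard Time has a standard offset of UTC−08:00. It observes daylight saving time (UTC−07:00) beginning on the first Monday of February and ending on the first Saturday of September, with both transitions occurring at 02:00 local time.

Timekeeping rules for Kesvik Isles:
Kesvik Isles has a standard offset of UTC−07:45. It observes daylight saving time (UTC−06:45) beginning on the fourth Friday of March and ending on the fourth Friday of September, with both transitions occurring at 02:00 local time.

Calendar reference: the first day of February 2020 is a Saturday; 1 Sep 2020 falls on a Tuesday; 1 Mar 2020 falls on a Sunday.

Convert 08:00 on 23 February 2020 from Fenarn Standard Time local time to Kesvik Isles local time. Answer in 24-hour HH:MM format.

1 February 2020 is a Saturday, so the first Monday is February 3.
1 September 2020 is a Tuesday, so the first Saturday is September 5.
23 February 2020 lies within the daylight-saving period (3 February – 5 September), so Fenarn Standard Time is on daylight time, UTC−07:00.
08:00 Fenarn Standard Time + 7h = 15:00 UTC.
1 March 2020 is a Sunday, so the first Friday is March 6 and the fourth is March 27.
1 September 2020 is a Tuesday, so the first Friday is September 4 and the fourth is September 25.
At the standard offset (UTC−07:45), 15:00 UTC − 7h45m = 07:15 Kesvik Isles standard time.
The standard-time date in Kesvik Isles, 23 February 2020, is outside the daylight-saving period (27 March – 25 September), so Kesvik Isles is on standard time, UTC−07:45.
15:00 UTC − 7h45m = 07:15 Kesvik Isles.

07:15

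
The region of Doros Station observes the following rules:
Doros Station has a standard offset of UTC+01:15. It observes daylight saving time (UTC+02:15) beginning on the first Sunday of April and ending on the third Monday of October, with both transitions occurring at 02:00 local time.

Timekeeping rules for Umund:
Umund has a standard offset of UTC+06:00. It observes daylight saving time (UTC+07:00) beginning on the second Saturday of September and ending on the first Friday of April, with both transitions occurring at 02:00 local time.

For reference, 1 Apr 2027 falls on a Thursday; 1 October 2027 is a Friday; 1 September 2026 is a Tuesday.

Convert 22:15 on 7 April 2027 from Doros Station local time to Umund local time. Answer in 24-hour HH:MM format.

02:00

1 April 2027 is a Thursday, so the first Sunday is April 4.
1 October 2027 is a Friday, so the first Monday is October 4 and the third is October 18.
Daylight saving runs 4 April – 18 October; 7 April 2027 is inside that window, so Doros Station is at UTC+02:15.
22:15 Doros Station − 2h15m = 20:00 UTC.
1 September 2026 is a Tuesday, so the first Saturday is September 5 and the second is September 12.
1 April 2027 is a Thursday, so the first Friday is April 2.
At the standard offset (UTC+06:00), 20:00 UTC + 6h = 02:00 Umund standard time (rolling into the next day, 8 April 2027).
Daylight saving runs 12 September 2026 – 2 April 2027; the standard-time date in Umund, 8 April 2027, is outside that window, so Umund is on standard time at UTC+06:00.
20:00 UTC + 6h = 02:00 Umund (rolling into the next day, 8 April 2027).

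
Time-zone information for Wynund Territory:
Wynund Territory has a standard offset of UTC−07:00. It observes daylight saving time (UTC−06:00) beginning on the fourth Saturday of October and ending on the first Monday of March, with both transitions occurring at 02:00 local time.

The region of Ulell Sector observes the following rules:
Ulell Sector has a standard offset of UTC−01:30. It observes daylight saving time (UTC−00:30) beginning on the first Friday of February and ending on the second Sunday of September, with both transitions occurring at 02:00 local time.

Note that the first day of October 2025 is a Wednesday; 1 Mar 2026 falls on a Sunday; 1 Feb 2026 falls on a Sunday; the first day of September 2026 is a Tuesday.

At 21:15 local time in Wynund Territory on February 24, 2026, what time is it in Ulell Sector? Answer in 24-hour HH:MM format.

02:45

1 October 2025 is a Wednesday, so the first Saturday is October 4 and the fourth is October 25.
1 March 2026 is a Sunday, so the first Monday is March 2.
Daylight saving runs 25 October 2025 – 2 March 2026; February 24, 2026 is inside that window, so Wynund Territory is at UTC−06:00.
21:15 Wynund Territory + 6h = 03:15 UTC (rolling into the next day, 25 February 2026).
1 February 2026 is a Sunday, so the first Friday is February 6.
1 September 2026 is a Tuesday, so the first Sunday is September 6 and the second is September 13.
At the standard offset (UTC−01:30), 03:15 UTC − 1h30m = 01:45 Ulell Sector standard time.
Daylight saving runs 6 February – 13 September; the standard-time date in Ulell Sector, February 25, 2026, is inside that window, so Ulell Sector is at UTC−00:30.
03:15 UTC − 0h30m = 02:45 Ulell Sector.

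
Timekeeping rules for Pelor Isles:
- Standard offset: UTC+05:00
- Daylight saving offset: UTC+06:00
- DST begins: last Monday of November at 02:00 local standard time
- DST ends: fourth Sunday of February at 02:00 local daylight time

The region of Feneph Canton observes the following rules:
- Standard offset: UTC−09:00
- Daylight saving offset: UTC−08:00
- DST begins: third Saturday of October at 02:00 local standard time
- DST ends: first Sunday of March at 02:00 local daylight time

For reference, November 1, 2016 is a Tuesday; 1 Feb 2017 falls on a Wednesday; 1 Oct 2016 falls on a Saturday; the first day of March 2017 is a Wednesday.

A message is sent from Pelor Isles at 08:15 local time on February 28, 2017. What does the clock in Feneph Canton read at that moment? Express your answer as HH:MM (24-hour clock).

1 November 2016 is a Tuesday, so Mondays fall on 7, 14, 21, 28; the last is November 28.
1 February 2017 is a Wednesday, so the first Sunday is February 5 and the fourth is February 26.
February 28, 2017 is outside the daylight-saving period (28 November 2016 – 26 February 2017), so Pelor Isles is on standard time, UTC+05:00.
08:15 Pelor Isles − 5h = 03:15 UTC.
1 October 2016 is a Saturday, so the first Saturday is October 1 and the third is October 15.
1 March 2017 is a Wednesday, so the first Sunday is March 5.
At the standard offset (UTC−09:00), 03:15 UTC − 9h = 18:15 Feneph Canton standard time (rolling into the previous day, 27 February 2017).
The standard-time date in Feneph Canton, February 27, 2017, falls between 15 October 2016 and 5 March 2017, so daylight saving is in effect and Feneph Canton is at UTC−08:00.
03:15 UTC − 8h = 19:15 Feneph Canton (rolling into the previous day, 27 February 2017).

19:15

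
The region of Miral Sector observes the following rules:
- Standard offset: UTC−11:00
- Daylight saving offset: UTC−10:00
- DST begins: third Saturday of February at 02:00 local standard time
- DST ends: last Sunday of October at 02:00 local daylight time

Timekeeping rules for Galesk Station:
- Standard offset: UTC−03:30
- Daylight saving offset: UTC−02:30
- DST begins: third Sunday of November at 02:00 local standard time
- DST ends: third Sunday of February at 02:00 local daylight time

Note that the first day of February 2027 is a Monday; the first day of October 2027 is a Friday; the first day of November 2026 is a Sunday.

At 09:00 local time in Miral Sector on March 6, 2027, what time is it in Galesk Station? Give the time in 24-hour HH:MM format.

1 February 2027 is a Monday, so the first Saturday is February 6 and the third is February 20.
1 October 2027 is a Friday, so Sundays fall on 3, 10, 17, 24, 31; the last is October 31.
March 6, 2027 falls between 20 February and 31 October, so daylight saving is in effect and Miral Sector is at UTC−10:00.
09:00 Miral Sector + 10h = 19:00 UTC.
1 November 2026 is a Sunday, so the first Sunday is November 1 and the third is November 15.
1 February 2027 is a Monday, so the first Sunday is February 7 and the third is February 21.
At the standard offset (UTC−03:30), 19:00 UTC − 3h30m = 15:30 Galesk Station standard time.
The standard-time date in Galesk Station, March 6, 2027, does not fall between 15 November 2026 and 21 February 2027, so daylight saving is not in effect and Galesk Station is at UTC−03:30.
19:00 UTC − 3h30m = 15:30 Galesk Station.

15:30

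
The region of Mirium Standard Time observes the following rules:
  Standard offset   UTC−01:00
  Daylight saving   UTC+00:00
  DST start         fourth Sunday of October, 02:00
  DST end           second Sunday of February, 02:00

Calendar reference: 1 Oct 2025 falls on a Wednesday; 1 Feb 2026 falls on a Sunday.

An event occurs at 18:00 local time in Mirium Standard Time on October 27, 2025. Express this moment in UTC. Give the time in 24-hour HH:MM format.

18:00

1 October 2025 is a Wednesday, so the first Sunday is October 5 and the fourth is October 26.
1 February 2026 is a Sunday, so the first Sunday is February 1 and the second is February 8.
Daylight saving runs 26 October 2025 – 8 February 2026; October 27, 2025 is inside that window, so Mirium Standard Time is at UTC+00:00.
18:00 local − 0h = 18:00 UTC.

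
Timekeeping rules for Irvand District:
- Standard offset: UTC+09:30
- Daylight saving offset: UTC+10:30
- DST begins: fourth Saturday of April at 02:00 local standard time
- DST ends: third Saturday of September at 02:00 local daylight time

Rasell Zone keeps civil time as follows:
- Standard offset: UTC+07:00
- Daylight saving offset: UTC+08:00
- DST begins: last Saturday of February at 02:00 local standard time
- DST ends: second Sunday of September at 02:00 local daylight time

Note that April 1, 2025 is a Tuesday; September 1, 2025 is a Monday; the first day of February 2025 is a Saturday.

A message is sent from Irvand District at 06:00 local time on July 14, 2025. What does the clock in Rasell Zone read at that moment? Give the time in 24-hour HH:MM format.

03:30

1 April 2025 is a Tuesday, so the first Saturday is April 5 and the fourth is April 26.
1 September 2025 is a Monday, so the first Saturday is September 6 and the third is September 20.
July 14, 2025 falls between 26 April and 20 September, so daylight saving is in effect and Irvand District is at UTC+10:30.
06:00 Irvand District − 10h30m = 19:30 UTC (rolling into the previous day, 13 July 2025).
1 February 2025 is a Saturday, so Saturdays fall on 1, 8, 15, 22; the last is February 22.
1 September 2025 is a Monday, so the first Sunday is September 7 and the second is September 14.
At the standard offset (UTC+07:00), 19:30 UTC + 7h = 02:30 Rasell Zone standard time (rolling into the next day, 14 July 2025).
The standard-time date in Rasell Zone, July 14, 2025, falls between 22 February and 14 September, so daylight saving is in effect and Rasell Zone is at UTC+08:00.
19:30 UTC + 8h = 03:30 Rasell Zone (rolling into the next day, 14 July 2025).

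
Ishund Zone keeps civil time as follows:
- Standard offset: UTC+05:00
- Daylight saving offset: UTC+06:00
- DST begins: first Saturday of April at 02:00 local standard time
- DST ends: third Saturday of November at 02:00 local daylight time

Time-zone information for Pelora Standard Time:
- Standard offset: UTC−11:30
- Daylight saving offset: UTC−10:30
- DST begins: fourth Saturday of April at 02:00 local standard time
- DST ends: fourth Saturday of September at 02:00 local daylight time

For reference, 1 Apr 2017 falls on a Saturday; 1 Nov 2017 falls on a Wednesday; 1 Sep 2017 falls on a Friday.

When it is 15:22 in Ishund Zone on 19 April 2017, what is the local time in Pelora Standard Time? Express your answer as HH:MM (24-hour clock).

1 April 2017 is a Saturday, so the first Saturday is April 1.
1 November 2017 is a Wednesday, so the first Saturday is November 4 and the third is November 18.
19 April 2017 falls between 1 April and 18 November, so daylight saving is in effect and Ishund Zone is at UTC+06:00.
15:22 Ishund Zone − 6h = 09:22 UTC.
1 April 2017 is a Saturday, so the first Saturday is April 1 and the fourth is April 22.
1 September 2017 is a Friday, so the first Saturday is September 2 and the fourth is September 23.
At the standard offset (UTC−11:30), 09:22 UTC − 11h30m = 21:52 Pelora Standard Time standard time (rolling into the previous day, 18 April 2017).
Daylight saving runs 22 April – 23 September; the standard-time date in Pelora Standard Time, 18 April 2017, is outside that window, so Pelora Standard Time is on standard time at UTC−11:30.
09:22 UTC − 11h30m = 21:52 Pelora Standard Time (rolling into the previous day, 18 April 2017).

21:52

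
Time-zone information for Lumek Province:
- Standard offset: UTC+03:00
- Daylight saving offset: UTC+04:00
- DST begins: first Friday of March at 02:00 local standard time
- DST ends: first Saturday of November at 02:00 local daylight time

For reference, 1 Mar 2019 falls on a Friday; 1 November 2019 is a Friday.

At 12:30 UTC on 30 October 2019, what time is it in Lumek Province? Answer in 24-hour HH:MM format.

16:30

1 March 2019 is a Friday, so the first Friday is March 1.
1 November 2019 is a Friday, so the first Saturday is November 2.
At the standard offset (UTC+03:00), 12:30 UTC + 3h = 15:30 Lumek Province standard time.
Daylight saving runs 1 March – 2 November; the standard-time date in Lumek Province, 30 October 2019, is inside that window, so Lumek Province is at UTC+04:00.
12:30 UTC + 4h = 16:30 local.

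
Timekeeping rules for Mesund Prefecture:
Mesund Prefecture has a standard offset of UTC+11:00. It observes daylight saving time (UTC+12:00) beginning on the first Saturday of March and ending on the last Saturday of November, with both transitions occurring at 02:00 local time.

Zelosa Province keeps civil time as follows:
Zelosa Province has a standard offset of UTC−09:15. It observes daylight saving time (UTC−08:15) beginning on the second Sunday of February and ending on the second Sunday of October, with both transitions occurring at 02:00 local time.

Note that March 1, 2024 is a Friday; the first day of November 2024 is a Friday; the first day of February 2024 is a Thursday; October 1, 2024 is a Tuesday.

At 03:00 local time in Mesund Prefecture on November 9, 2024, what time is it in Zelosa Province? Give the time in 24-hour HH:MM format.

05:45

1 March 2024 is a Friday, so the first Saturday is March 2.
1 November 2024 is a Friday, so Saturdays fall on 2, 9, 16, 23, 30; the last is November 30.
Daylight saving runs 2 March – 30 November; November 9, 2024 is inside that window, so Mesund Prefecture is at UTC+12:00.
03:00 Mesund Prefecture − 12h = 15:00 UTC (rolling into the previous day, 8 November 2024).
1 February 2024 is a Thursday, so the first Sunday is February 4 and the second is February 11.
1 October 2024 is a Tuesday, so the first Sunday is October 6 and the second is October 13.
At the standard offset (UTC−09:15), 15:00 UTC − 9h15m = 05:45 Zelosa Province standard time.
Daylight saving runs 11 February – 13 October; the standard-time date in Zelosa Province, November 8, 2024, is outside that window, so Zelosa Province is on standard time at UTC−09:15.
15:00 UTC − 9h15m = 05:45 Zelosa Province.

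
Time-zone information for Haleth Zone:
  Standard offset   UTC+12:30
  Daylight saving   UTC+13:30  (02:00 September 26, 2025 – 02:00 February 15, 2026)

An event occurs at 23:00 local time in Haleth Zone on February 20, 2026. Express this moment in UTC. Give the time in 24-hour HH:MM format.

10:30

February 20, 2026 does not fall between 26 September 2025 and 15 February 2026, so daylight saving is not in effect and Haleth Zone is at UTC+12:30.
23:00 local − 12h30m = 10:30 UTC.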